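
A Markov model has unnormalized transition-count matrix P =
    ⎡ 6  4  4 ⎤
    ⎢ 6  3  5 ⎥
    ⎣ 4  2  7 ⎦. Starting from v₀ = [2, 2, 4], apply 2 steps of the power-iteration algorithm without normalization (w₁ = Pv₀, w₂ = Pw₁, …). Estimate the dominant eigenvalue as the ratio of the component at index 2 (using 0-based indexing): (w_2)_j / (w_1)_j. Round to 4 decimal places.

λ ≈ 12.5000

w1 = Pv₀ = (36, 38, 40)
w2 = Pw1 = (528, 530, 500)
Ratio at component: 500 / 40 = 12.5000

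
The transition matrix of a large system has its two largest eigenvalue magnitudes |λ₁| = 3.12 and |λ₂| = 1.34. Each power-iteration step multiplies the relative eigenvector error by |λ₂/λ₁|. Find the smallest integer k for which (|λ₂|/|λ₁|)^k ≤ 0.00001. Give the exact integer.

14

|λ₂/λ₁| = 1.34/3.12 = 0.42949
Need k ≥ ln(0.00001) / ln(0.42949) = -11.5129 / -0.8452 ≈ 13.622
Smallest integer k satisfying the bound: 14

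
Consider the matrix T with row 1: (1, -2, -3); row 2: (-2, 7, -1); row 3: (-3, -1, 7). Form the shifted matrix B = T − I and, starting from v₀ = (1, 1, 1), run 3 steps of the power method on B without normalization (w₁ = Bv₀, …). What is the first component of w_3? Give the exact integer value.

-124

B = T − I has rows (0, -2, -3); (-2, 6, -1); (-3, -1, 6)
w1 = Bv₀ = (0·1 + (-2)·1 + (-3)·1; (-2)·1 + 6·1 + (-1)·1; (-3)·1 + (-1)·1 + 6·1) = (-5, 3, 2)
w2 = Bw1 = (0·(-5) + (-2)·3 + (-3)·2; (-2)·(-5) + 6·3 + (-1)·2; (-3)·(-5) + (-1)·3 + 6·2) = (-12, 26, 24)
w3 = Bw2 = (-124, 156, 154)
Requested component of w3: -124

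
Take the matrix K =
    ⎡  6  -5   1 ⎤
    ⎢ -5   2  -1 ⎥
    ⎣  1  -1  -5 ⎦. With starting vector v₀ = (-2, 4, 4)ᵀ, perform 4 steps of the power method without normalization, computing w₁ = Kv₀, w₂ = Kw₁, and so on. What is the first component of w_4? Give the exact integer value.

w1 = Kv₀ = (-28, 14, -26)
w2 = Kw1 = (-264, 194, 88)
w3 = Kw2 = (-2466, 1620, -898)
w4 = Kw3 = (-23794, 16468, 404)
The requested component of w4 is -23794.

-23794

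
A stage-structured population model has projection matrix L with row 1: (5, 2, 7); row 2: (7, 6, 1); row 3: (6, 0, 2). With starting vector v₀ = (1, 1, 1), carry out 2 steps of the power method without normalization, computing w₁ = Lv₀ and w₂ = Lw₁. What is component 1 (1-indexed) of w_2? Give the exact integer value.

154

w1 = Lv₀ = (5·1 + 2·1 + 7·1; 7·1 + 6·1 + 1·1; 6·1 + 0·1 + 2·1) = (14, 14, 8)
w2 = Lw1 = (5·14 + 2·14 + 7·8; 7·14 + 6·14 + 1·8; 6·14 + 0·14 + 2·8) = (154, 190, 100)
The requested component of w2 is 154.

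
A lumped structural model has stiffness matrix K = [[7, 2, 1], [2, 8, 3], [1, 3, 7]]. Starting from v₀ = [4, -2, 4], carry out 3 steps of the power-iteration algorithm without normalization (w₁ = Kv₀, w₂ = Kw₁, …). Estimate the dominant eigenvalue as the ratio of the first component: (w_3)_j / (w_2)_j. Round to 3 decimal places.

9.409

w1 = Kv₀ = (28, 4, 26)
w2 = Kw1 = (230, 166, 222)
w3 = Kw2 = (2164, 2454, 2282)
Ratio at component: 2164 / 230 = 9.409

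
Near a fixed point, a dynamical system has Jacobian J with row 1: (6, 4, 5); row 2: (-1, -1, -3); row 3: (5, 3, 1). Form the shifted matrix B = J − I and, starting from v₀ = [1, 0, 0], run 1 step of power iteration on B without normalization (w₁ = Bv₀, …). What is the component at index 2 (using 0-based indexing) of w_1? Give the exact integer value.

B = J − I has rows (5, 4, 5); (-1, -2, -3); (5, 3, 0)
w1 = Bv₀ = (5·1 + 4·0 + 5·0; (-1)·1 + (-2)·0 + (-3)·0; 5·1 + 3·0 + 0·0) = (5, -1, 5)
Requested component of w1: 5

5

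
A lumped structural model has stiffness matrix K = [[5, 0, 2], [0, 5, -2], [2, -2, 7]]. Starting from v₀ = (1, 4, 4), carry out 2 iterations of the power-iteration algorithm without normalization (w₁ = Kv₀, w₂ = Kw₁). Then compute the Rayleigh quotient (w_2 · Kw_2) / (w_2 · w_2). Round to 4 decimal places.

7.9256

w1 = Kv₀ = (13, 12, 22)
w2 = Kw1 = (109, 16, 156)
Kw2 = (857, -232, 1278)
w2·Kw2 = 109·857 + 16·(-232) + 156·1278 = 289069; w2·w2 = 109·109 + 16·16 + 156·156 = 36473
λ ≈ 289069/36473 = 7.9256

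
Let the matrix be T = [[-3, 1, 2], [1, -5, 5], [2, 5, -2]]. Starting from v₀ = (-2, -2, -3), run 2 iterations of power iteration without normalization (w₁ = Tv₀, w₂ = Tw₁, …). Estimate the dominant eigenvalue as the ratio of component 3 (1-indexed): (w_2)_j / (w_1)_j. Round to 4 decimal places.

λ ≈ 2.8750

w1 = Tv₀ = (-2, -7, -8)
w2 = Tw1 = (-17, -7, -23)
Ratio at component: -23 / -8 = 2.8750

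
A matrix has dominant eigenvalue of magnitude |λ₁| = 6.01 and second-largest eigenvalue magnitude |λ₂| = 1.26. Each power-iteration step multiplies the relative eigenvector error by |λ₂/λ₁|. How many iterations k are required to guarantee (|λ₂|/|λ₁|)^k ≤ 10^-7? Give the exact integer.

11

|λ₂/λ₁| = 1.26/6.01 = 0.20965
Need k ≥ ln(10^-7) / ln(0.20965) = -16.1181 / -1.5623 ≈ 10.317
Smallest integer k satisfying the bound: 11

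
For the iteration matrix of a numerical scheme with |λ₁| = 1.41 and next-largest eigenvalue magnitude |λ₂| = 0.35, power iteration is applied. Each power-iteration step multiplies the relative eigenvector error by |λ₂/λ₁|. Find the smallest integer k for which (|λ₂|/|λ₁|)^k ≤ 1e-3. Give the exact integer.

5

|λ₂/λ₁| = 0.35/1.41 = 0.24823
Need k ≥ ln(1e-3) / ln(0.24823) = -6.9078 / -1.3934 ≈ 4.957
Smallest integer k satisfying the bound: 5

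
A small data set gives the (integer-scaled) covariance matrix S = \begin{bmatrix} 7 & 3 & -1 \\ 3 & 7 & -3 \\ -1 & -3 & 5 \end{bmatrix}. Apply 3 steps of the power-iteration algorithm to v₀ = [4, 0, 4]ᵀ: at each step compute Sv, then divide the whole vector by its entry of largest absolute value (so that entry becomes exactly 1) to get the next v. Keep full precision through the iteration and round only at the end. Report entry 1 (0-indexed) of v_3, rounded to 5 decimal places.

0.42222

Sv0 = (24.000000, 0.000000, 16.000000); divide by 24.000000 → v1 = (1.000000, 0.000000, 0.666667)
Sv1 = (6.333333, 1.000000, 2.333333); divide by 6.333333 → v2 = (1.000000, 0.157895, 0.368421)
Sv2 = (7.105263, 3.000000, 0.368421); divide by 7.105263 → v3 = (1.000000, 0.422222, 0.051852)
Requested entry of v3: 456/1080 = 0.42222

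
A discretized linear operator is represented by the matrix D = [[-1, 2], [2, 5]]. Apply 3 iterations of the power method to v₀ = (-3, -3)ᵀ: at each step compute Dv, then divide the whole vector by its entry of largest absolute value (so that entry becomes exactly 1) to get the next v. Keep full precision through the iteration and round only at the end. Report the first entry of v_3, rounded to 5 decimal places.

Dv0 = (-3.000000, -21.000000); divide by -21.000000 → v1 = (0.142857, 1.000000)
Dv1 = (1.857143, 5.285714); divide by 5.285714 → v2 = (0.351351, 1.000000)
Dv2 = (1.648649, 5.702703); divide by 5.702703 → v3 = (0.289100, 1.000000)
Requested entry of v3: -183/-633 = 0.28910

0.28910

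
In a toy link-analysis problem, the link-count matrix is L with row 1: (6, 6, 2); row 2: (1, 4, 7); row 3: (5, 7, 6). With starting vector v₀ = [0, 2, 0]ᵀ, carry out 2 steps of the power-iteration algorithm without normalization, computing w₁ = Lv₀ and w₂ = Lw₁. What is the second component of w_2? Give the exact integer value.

142

w1 = Lv₀ = (6·0 + 6·2 + 2·0; 1·0 + 4·2 + 7·0; 5·0 + 7·2 + 6·0) = (12, 8, 14)
w2 = Lw1 = (6·12 + 6·8 + 2·14; 1·12 + 4·8 + 7·14; 5·12 + 7·8 + 6·14) = (148, 142, 200)
The requested component of w2 is 142.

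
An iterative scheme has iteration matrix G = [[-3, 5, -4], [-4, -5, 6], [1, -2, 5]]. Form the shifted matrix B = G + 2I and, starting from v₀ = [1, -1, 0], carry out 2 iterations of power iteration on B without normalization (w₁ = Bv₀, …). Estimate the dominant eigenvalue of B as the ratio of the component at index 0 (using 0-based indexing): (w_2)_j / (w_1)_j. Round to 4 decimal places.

B = G + 2I has rows (-1, 5, -4); (-4, -3, 6); (1, -2, 7)
w1 = Bv₀ = ((-1)·1 + 5·(-1) + (-4)·0; (-4)·1 + (-3)·(-1) + 6·0; 1·1 + (-2)·(-1) + 7·0) = (-6, -1, 3)
w2 = Bw1 = ((-1)·(-6) + 5·(-1) + (-4)·3; (-4)·(-6) + (-3)·(-1) + 6·3; 1·(-6) + (-2)·(-1) + 7·3) = (-11, 45, 17)
Ratio: -11/-6 = 1.8333

1.8333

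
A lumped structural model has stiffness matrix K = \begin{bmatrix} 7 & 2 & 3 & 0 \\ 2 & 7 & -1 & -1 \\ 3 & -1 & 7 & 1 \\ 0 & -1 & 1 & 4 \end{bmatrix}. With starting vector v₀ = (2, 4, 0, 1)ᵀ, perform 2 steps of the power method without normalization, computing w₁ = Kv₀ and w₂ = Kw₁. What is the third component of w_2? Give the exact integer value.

56

w1 = Kv₀ = (7·2 + 2·4 + 3·0 + 0·1; 2·2 + 7·4 + (-1)·0 + (-1)·1; 3·2 + (-1)·4 + 7·0 + 1·1; 0·2 + (-1)·4 + 1·0 + 4·1) = (22, 31, 3, 0)
w2 = Kw1 = (7·22 + 2·31 + 3·3 + 0·0; 2·22 + 7·31 + (-1)·3 + (-1)·0; 3·22 + (-1)·31 + 7·3 + 1·0; 0·22 + (-1)·31 + 1·3 + 4·0) = (225, 258, 56, -28)
The requested component of w2 is 56.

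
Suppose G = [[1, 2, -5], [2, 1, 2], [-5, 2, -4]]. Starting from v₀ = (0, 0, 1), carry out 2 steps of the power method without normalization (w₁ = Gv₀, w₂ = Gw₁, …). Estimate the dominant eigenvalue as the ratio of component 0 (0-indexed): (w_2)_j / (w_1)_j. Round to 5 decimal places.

-3.80000

w1 = Gv₀ = (-5, 2, -4)
w2 = Gw1 = (19, -16, 45)
Ratio at component: 19 / -5 = -3.80000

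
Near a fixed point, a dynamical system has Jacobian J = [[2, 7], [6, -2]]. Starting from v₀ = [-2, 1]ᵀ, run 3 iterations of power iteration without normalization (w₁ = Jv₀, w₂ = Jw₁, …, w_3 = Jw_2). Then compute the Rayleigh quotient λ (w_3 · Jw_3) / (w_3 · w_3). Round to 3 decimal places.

λ ≈ -4.488

w1 = Jv₀ = (3, -14)
w2 = Jw1 = (-92, 46)
w3 = Jw2 = (138, -644)
Jw3 = (-4232, 2116)
w3·Jw3 = 138·(-4232) + (-644)·2116 = -1946720; w3·w3 = 138·138 + (-644)·(-644) = 433780
λ ≈ -1946720/433780 = -4.488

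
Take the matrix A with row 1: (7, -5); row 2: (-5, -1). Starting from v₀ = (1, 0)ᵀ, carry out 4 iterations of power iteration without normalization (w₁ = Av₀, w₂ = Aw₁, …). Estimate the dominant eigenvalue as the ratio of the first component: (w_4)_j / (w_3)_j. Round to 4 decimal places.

w1 = Av₀ = (7·1 + (-5)·0; (-5)·1 + (-1)·0) = (7, -5)
w2 = Aw1 = (7·7 + (-5)·(-5); (-5)·7 + (-1)·(-5)) = (74, -30)
w3 = Aw2 = (668, -340)
w4 = Aw3 = (6376, -3000)
Ratio at component: 6376 / 668 = 9.5449

λ ≈ 9.5449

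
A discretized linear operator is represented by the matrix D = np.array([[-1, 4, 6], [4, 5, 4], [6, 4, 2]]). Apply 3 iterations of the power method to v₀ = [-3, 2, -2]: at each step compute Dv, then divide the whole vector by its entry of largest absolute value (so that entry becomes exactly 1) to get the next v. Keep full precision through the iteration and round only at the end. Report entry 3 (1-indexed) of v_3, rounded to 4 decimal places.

Dv0 = (-1.00000, -10.00000, -14.00000); divide by -14.00000 → v1 = (0.07143, 0.71429, 1.00000)
Dv1 = (8.78571, 7.85714, 5.28571); divide by 8.78571 → v2 = (1.00000, 0.89431, 0.60163)
Dv2 = (6.18699, 10.87805, 10.78049); divide by 10.87805 → v3 = (0.56876, 1.00000, 0.99103)
Requested entry of v3: -1326/-1338 = 0.9910

0.9910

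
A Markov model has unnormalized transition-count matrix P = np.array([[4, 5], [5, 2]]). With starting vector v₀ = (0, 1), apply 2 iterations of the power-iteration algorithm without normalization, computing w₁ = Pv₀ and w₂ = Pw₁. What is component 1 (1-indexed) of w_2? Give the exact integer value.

w1 = Pv₀ = (4·0 + 5·1; 5·0 + 2·1) = (5, 2)
w2 = Pw1 = (4·5 + 5·2; 5·5 + 2·2) = (30, 29)
The requested component of w2 is 30.

30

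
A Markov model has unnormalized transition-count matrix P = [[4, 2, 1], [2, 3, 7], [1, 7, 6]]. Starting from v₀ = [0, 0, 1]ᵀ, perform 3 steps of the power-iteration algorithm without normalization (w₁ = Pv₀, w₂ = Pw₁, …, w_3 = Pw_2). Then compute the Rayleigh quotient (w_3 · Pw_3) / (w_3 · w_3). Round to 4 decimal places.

12.1672

w1 = Pv₀ = (4·0 + 2·0 + 1·1; 2·0 + 3·0 + 7·1; 1·0 + 7·0 + 6·1) = (1, 7, 6)
w2 = Pw1 = (4·1 + 2·7 + 1·6; 2·1 + 3·7 + 7·6; 1·1 + 7·7 + 6·6) = (24, 65, 86)
w3 = Pw2 = (312, 845, 995)
Pw3 = (3933, 10124, 12197)
w3·Pw3 = 312·3933 + 845·10124 + 995·12197 = 21917891; w3·w3 = 312·312 + 845·845 + 995·995 = 1801394
λ ≈ 21917891/1801394 = 12.1672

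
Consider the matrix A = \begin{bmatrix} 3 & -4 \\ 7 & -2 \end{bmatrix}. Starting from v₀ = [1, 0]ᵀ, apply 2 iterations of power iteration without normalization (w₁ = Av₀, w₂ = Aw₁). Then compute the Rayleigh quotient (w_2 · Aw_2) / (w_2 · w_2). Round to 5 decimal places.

w1 = Av₀ = (3·1 + (-4)·0; 7·1 + (-2)·0) = (3, 7)
w2 = Aw1 = (3·3 + (-4)·7; 7·3 + (-2)·7) = (-19, 7)
Aw2 = (-85, -147)
w2·Aw2 = (-19)·(-85) + 7·(-147) = 586; w2·w2 = (-19)·(-19) + 7·7 = 410
λ ≈ 586/410 = 1.42927

λ ≈ 1.42927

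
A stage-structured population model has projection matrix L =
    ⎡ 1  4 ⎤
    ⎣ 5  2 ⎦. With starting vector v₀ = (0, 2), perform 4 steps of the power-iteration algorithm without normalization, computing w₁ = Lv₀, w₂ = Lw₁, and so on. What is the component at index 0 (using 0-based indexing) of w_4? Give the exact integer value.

w1 = Lv₀ = (1·0 + 4·2; 5·0 + 2·2) = (8, 4)
w2 = Lw1 = (1·8 + 4·4; 5·8 + 2·4) = (24, 48)
w3 = Lw2 = (216, 216)
w4 = Lw3 = (1080, 1512)
The requested component of w4 is 1080.

1080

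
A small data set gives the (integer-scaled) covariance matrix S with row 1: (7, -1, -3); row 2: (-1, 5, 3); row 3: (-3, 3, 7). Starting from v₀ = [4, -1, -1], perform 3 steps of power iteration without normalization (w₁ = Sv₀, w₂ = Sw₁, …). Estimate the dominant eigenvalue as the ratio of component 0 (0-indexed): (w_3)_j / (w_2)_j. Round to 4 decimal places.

w1 = Sv₀ = (7·4 + (-1)·(-1) + (-3)·(-1); (-1)·4 + 5·(-1) + 3·(-1); (-3)·4 + 3·(-1) + 7·(-1)) = (32, -12, -22)
w2 = Sw1 = (7·32 + (-1)·(-12) + (-3)·(-22); (-1)·32 + 5·(-12) + 3·(-22); (-3)·32 + 3·(-12) + 7·(-22)) = (302, -158, -286)
w3 = Sw2 = (3130, -1950, -3382)
Ratio at component: 3130 / 302 = 10.3642

10.3642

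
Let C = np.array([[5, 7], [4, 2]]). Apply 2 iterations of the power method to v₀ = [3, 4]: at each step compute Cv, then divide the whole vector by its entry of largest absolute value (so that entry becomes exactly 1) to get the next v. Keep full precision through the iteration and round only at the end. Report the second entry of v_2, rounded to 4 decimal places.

0.5972

Cv0 = (43.00000, 20.00000); divide by 43.00000 → v1 = (1.00000, 0.46512)
Cv1 = (8.25581, 4.93023); divide by 8.25581 → v2 = (1.00000, 0.59718)
Requested entry of v2: 212/355 = 0.5972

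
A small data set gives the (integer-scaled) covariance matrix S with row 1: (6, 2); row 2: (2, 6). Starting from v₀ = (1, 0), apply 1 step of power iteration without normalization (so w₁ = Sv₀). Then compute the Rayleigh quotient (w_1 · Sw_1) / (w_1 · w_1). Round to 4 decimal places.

λ ≈ 7.2000

w1 = Sv₀ = (6·1 + 2·0; 2·1 + 6·0) = (6, 2)
Sw1 = (40, 24)
w1·Sw1 = 6·40 + 2·24 = 288; w1·w1 = 6·6 + 2·2 = 40
λ ≈ 288/40 = 7.2000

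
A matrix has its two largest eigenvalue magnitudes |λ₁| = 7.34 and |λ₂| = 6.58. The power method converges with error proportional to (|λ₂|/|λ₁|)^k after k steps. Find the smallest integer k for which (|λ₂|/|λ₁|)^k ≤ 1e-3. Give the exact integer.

|λ₂/λ₁| = 6.58/7.34 = 0.89646
Need k ≥ ln(1e-3) / ln(0.89646) = -6.9078 / -0.1093 ≈ 63.198
Smallest integer k satisfying the bound: 64

64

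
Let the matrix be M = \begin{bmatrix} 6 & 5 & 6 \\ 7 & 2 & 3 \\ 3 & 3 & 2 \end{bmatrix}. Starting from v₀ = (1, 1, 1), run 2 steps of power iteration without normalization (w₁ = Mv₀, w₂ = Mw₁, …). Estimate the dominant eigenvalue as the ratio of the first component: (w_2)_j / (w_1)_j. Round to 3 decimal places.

12.353

w1 = Mv₀ = (6·1 + 5·1 + 6·1; 7·1 + 2·1 + 3·1; 3·1 + 3·1 + 2·1) = (17, 12, 8)
w2 = Mw1 = (6·17 + 5·12 + 6·8; 7·17 + 2·12 + 3·8; 3·17 + 3·12 + 2·8) = (210, 167, 103)
Ratio at component: 210 / 17 = 12.353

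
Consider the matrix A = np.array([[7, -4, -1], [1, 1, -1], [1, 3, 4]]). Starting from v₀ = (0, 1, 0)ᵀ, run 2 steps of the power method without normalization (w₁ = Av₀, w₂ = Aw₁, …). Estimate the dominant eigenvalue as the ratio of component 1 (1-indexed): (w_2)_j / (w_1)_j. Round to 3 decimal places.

w1 = Av₀ = (7·0 + (-4)·1 + (-1)·0; 1·0 + 1·1 + (-1)·0; 1·0 + 3·1 + 4·0) = (-4, 1, 3)
w2 = Aw1 = (7·(-4) + (-4)·1 + (-1)·3; 1·(-4) + 1·1 + (-1)·3; 1·(-4) + 3·1 + 4·3) = (-35, -6, 11)
Ratio at component: -35 / -4 = 8.750

8.750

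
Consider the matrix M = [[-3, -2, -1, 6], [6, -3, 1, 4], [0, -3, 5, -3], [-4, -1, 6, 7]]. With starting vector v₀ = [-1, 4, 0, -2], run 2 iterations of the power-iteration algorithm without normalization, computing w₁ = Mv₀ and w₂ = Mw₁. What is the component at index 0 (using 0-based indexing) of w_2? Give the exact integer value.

w1 = Mv₀ = ((-3)·(-1) + (-2)·4 + (-1)·0 + 6·(-2); 6·(-1) + (-3)·4 + 1·0 + 4·(-2); 0·(-1) + (-3)·4 + 5·0 + (-3)·(-2); (-4)·(-1) + (-1)·4 + 6·0 + 7·(-2)) = (-17, -26, -6, -14)
w2 = Mw1 = ((-3)·(-17) + (-2)·(-26) + (-1)·(-6) + 6·(-14); 6·(-17) + (-3)·(-26) + 1·(-6) + 4·(-14); 0·(-17) + (-3)·(-26) + 5·(-6) + (-3)·(-14); (-4)·(-17) + (-1)·(-26) + 6·(-6) + 7·(-14)) = (25, -86, 90, -40)
The requested component of w2 is 25.

25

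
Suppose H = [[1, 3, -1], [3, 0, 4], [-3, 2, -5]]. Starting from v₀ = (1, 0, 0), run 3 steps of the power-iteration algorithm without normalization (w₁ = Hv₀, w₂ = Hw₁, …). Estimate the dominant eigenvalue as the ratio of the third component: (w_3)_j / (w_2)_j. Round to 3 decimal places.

-8.167

w1 = Hv₀ = (1, 3, -3)
w2 = Hw1 = (13, -9, 18)
w3 = Hw2 = (-32, 111, -147)
Ratio at component: -147 / 18 = -8.167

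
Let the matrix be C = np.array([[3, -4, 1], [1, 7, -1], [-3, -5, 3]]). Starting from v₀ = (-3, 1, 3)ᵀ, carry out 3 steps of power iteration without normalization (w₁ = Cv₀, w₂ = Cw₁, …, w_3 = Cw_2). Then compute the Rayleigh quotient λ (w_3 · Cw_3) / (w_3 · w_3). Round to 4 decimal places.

6.5172

w1 = Cv₀ = (3·(-3) + (-4)·1 + 1·3; 1·(-3) + 7·1 + (-1)·3; (-3)·(-3) + (-5)·1 + 3·3) = (-10, 1, 13)
w2 = Cw1 = (3·(-10) + (-4)·1 + 1·13; 1·(-10) + 7·1 + (-1)·13; (-3)·(-10) + (-5)·1 + 3·13) = (-21, -16, 64)
w3 = Cw2 = (65, -197, 335)
Cw3 = (1318, -1649, 1795)
w3·Cw3 = 65·1318 + (-197)·(-1649) + 335·1795 = 1011848; w3·w3 = 65·65 + (-197)·(-197) + 335·335 = 155259
λ ≈ 1011848/155259 = 6.5172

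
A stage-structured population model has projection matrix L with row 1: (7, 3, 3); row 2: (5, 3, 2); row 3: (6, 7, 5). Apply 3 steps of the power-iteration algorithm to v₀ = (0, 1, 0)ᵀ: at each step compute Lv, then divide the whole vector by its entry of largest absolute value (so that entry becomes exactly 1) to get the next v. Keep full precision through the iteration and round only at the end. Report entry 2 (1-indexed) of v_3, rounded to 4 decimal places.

0.5488

Lv0 = (3.00000, 3.00000, 7.00000); divide by 7.00000 → v1 = (0.42857, 0.42857, 1.00000)
Lv1 = (7.28571, 5.42857, 10.57143); divide by 10.57143 → v2 = (0.68919, 0.51351, 1.00000)
Lv2 = (9.36486, 6.98649, 12.72973); divide by 12.72973 → v3 = (0.73567, 0.54883, 1.00000)
Requested entry of v3: 517/942 = 0.5488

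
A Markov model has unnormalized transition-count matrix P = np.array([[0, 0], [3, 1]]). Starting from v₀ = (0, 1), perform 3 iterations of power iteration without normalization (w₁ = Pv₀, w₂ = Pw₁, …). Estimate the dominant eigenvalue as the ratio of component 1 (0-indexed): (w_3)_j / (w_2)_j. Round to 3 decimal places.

1.000

w1 = Pv₀ = (0·0 + 0·1; 3·0 + 1·1) = (0, 1)
w2 = Pw1 = (0·0 + 0·1; 3·0 + 1·1) = (0, 1)
w3 = Pw2 = (0, 1)
Ratio at component: 1 / 1 = 1.000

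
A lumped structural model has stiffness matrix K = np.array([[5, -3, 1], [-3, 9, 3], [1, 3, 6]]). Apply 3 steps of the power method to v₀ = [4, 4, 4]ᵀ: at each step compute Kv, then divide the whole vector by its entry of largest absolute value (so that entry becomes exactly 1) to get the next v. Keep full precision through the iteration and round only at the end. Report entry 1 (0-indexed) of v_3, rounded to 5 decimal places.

Kv0 = (12.000000, 36.000000, 40.000000); divide by 40.000000 → v1 = (0.300000, 0.900000, 1.000000)
Kv1 = (-0.200000, 10.200000, 9.000000); divide by 10.200000 → v2 = (-0.019608, 1.000000, 0.882353)
Kv2 = (-2.215686, 11.705882, 8.274510); divide by 11.705882 → v3 = (-0.189280, 1.000000, 0.706868)
Requested entry of v3: 4776/4776 = 1.00000

1.00000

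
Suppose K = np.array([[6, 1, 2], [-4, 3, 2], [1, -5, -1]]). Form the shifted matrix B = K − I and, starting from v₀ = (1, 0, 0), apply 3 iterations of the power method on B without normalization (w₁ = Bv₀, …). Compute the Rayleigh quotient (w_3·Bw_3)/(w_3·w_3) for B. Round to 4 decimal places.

B = K − I has rows (5, 1, 2); (-4, 2, 2); (1, -5, -2)
w1 = Bv₀ = (5·1 + 1·0 + 2·0; (-4)·1 + 2·0 + 2·0; 1·1 + (-5)·0 + (-2)·0) = (5, -4, 1)
w2 = Bw1 = (5·5 + 1·(-4) + 2·1; (-4)·5 + 2·(-4) + 2·1; 1·5 + (-5)·(-4) + (-2)·1) = (23, -26, 23)
w3 = Bw2 = (135, -98, 107)
Bw3 = (791, -522, 411)
w3·Bw3 = 201918; w3·w3 = 39278; μ ≈ 201918/39278 = 5.1407

μ ≈ 5.1407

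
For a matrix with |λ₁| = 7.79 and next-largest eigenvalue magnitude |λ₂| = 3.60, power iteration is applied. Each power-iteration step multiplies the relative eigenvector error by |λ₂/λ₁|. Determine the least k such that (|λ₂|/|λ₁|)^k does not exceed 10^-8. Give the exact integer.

24

|λ₂/λ₁| = 3.60/7.79 = 0.46213
Need k ≥ ln(10^-8) / ln(0.46213) = -18.4207 / -0.7719 ≈ 23.864
Smallest integer k satisfying the bound: 24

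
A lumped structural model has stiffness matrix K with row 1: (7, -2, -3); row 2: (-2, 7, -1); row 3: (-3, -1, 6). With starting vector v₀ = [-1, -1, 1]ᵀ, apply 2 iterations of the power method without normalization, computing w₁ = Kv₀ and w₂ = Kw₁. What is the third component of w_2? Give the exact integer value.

w1 = Kv₀ = (7·(-1) + (-2)·(-1) + (-3)·1; (-2)·(-1) + 7·(-1) + (-1)·1; (-3)·(-1) + (-1)·(-1) + 6·1) = (-8, -6, 10)
w2 = Kw1 = (7·(-8) + (-2)·(-6) + (-3)·10; (-2)·(-8) + 7·(-6) + (-1)·10; (-3)·(-8) + (-1)·(-6) + 6·10) = (-74, -36, 90)
The requested component of w2 is 90.

90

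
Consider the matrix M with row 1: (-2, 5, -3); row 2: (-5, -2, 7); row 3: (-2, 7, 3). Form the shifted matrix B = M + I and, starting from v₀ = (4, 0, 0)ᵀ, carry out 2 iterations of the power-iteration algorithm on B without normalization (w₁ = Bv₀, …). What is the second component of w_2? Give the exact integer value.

B = M + I has rows (-1, 5, -3); (-5, -1, 7); (-2, 7, 4)
w1 = Bv₀ = ((-1)·4 + 5·0 + (-3)·0; (-5)·4 + (-1)·0 + 7·0; (-2)·4 + 7·0 + 4·0) = (-4, -20, -8)
w2 = Bw1 = ((-1)·(-4) + 5·(-20) + (-3)·(-8); (-5)·(-4) + (-1)·(-20) + 7·(-8); (-2)·(-4) + 7·(-20) + 4·(-8)) = (-72, -16, -164)
Requested component of w2: -16

-16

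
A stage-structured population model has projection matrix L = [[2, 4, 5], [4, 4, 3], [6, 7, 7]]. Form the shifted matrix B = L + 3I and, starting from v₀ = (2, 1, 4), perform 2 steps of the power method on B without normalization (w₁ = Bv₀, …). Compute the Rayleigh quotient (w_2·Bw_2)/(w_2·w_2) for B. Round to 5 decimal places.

17.13427

B = L + 3I has rows (5, 4, 5); (4, 7, 3); (6, 7, 10)
w1 = Bv₀ = (34, 27, 59)
w2 = Bw1 = (573, 502, 983)
Bw2 = (9788, 8755, 16782)
w2·Bw2 = 26500240; w2·w2 = 1546622; μ ≈ 26500240/1546622 = 17.13427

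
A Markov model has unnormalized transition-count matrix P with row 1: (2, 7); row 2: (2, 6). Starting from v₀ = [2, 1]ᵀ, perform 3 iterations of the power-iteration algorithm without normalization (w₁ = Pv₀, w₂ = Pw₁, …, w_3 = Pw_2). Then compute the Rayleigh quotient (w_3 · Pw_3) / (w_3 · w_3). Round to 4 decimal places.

w1 = Pv₀ = (11, 10)
w2 = Pw1 = (92, 82)
w3 = Pw2 = (758, 676)
Pw3 = (6248, 5572)
w3·Pw3 = 758·6248 + 676·5572 = 8502656; w3·w3 = 758·758 + 676·676 = 1031540
λ ≈ 8502656/1031540 = 8.2427

8.2427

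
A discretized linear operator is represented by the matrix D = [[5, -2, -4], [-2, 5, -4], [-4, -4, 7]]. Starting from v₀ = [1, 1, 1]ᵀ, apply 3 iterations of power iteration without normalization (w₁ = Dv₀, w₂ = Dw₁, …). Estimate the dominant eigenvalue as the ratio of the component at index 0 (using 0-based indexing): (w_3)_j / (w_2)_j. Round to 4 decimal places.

-1.0000

w1 = Dv₀ = (5·1 + (-2)·1 + (-4)·1; (-2)·1 + 5·1 + (-4)·1; (-4)·1 + (-4)·1 + 7·1) = (-1, -1, -1)
w2 = Dw1 = (5·(-1) + (-2)·(-1) + (-4)·(-1); (-2)·(-1) + 5·(-1) + (-4)·(-1); (-4)·(-1) + (-4)·(-1) + 7·(-1)) = (1, 1, 1)
w3 = Dw2 = (-1, -1, -1)
Ratio at component: -1 / 1 = -1.0000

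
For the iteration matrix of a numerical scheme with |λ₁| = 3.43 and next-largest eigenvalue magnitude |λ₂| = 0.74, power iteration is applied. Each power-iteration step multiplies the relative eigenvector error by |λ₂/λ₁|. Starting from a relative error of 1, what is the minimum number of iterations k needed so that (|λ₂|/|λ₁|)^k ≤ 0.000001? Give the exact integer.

|λ₂/λ₁| = 0.74/3.43 = 0.21574
Need k ≥ ln(0.000001) / ln(0.21574) = -13.8155 / -1.5337 ≈ 9.008
Smallest integer k satisfying the bound: 10

10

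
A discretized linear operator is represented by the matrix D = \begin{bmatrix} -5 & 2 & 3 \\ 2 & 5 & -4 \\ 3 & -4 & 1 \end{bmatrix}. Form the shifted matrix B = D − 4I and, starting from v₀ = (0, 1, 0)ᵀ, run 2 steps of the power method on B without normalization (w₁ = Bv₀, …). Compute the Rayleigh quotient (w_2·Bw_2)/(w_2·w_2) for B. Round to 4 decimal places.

B = D − 4I has rows (-9, 2, 3); (2, 1, -4); (3, -4, -3)
w1 = Bv₀ = (2, 1, -4)
w2 = Bw1 = (-28, 21, 14)
Bw2 = (336, -91, -210)
w2·Bw2 = -14259; w2·w2 = 1421; μ ≈ -14259/1421 = -10.0345

μ ≈ -10.0345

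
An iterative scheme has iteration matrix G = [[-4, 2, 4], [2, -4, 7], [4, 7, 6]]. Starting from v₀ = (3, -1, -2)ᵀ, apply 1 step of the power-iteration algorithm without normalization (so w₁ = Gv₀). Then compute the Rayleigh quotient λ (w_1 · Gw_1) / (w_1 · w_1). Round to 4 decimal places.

λ ≈ 0.4918

w1 = Gv₀ = (-22, -4, -7)
Gw1 = (52, -77, -158)
w1·Gw1 = (-22)·52 + (-4)·(-77) + (-7)·(-158) = 270; w1·w1 = (-22)·(-22) + (-4)·(-4) + (-7)·(-7) = 549
λ ≈ 270/549 = 0.4918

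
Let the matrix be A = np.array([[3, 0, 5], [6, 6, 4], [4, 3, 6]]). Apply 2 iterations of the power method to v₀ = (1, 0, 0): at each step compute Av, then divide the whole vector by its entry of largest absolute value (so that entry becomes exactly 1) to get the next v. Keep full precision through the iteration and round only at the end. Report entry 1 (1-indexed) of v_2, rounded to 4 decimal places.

0.4143

Av0 = (3.00000, 6.00000, 4.00000); divide by 6.00000 → v1 = (0.50000, 1.00000, 0.66667)
Av1 = (4.83333, 11.66667, 9.00000); divide by 11.66667 → v2 = (0.41429, 1.00000, 0.77143)
Requested entry of v2: 29/70 = 0.4143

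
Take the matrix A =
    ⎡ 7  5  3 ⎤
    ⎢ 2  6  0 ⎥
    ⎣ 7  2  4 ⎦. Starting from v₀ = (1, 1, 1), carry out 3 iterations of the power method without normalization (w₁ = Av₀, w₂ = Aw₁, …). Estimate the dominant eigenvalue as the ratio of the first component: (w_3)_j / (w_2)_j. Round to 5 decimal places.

w1 = Av₀ = (15, 8, 13)
w2 = Aw1 = (184, 78, 173)
w3 = Aw2 = (2197, 836, 2136)
Ratio at component: 2197 / 184 = 11.94022

11.94022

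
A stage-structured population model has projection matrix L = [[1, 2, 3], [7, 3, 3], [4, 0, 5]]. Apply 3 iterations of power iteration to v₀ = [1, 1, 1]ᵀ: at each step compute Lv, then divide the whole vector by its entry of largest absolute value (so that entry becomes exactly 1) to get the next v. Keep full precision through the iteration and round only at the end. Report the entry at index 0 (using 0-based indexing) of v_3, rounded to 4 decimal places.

0.5106

Lv0 = (6.00000, 13.00000, 9.00000); divide by 13.00000 → v1 = (0.46154, 1.00000, 0.69231)
Lv1 = (4.53846, 8.30769, 5.30769); divide by 8.30769 → v2 = (0.54630, 1.00000, 0.63889)
Lv2 = (4.46296, 8.74074, 5.37963); divide by 8.74074 → v3 = (0.51059, 1.00000, 0.61547)
Requested entry of v3: 482/944 = 0.5106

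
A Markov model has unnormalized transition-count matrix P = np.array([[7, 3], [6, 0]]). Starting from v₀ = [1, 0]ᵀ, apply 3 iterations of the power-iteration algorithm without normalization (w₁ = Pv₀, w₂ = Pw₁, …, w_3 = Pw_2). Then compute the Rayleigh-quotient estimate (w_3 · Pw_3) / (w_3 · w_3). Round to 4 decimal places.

w1 = Pv₀ = (7, 6)
w2 = Pw1 = (67, 42)
w3 = Pw2 = (595, 402)
Pw3 = (5371, 3570)
w3·Pw3 = 595·5371 + 402·3570 = 4630885; w3·w3 = 595·595 + 402·402 = 515629
λ ≈ 4630885/515629 = 8.9810

8.9810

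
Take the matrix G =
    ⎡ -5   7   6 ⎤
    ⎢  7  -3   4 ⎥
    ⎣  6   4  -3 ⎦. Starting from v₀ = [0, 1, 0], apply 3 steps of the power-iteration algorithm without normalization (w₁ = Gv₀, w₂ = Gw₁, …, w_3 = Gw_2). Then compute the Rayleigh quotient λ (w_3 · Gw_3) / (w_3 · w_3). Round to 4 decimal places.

-9.6157

w1 = Gv₀ = (7, -3, 4)
w2 = Gw1 = (-32, 74, 18)
w3 = Gw2 = (786, -374, 50)
Gw3 = (-6248, 6824, 3070)
w3·Gw3 = 786·(-6248) + (-374)·6824 + 50·3070 = -7309604; w3·w3 = 786·786 + (-374)·(-374) + 50·50 = 760172
λ ≈ -7309604/760172 = -9.6157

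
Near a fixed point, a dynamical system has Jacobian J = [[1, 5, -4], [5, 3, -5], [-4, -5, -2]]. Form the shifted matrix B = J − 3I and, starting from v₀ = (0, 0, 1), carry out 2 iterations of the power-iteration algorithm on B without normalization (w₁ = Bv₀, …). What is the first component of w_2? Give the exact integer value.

3

B = J − 3I has rows (-2, 5, -4); (5, 0, -5); (-4, -5, -5)
w1 = Bv₀ = (-4, -5, -5)
w2 = Bw1 = (3, 5, 66)
Requested component of w2: 3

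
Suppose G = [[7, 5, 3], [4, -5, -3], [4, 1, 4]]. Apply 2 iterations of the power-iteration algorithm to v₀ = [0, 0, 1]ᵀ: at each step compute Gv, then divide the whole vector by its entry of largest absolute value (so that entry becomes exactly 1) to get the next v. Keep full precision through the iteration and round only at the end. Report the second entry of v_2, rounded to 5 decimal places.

Gv0 = (3.000000, -3.000000, 4.000000); divide by 4.000000 → v1 = (0.750000, -0.750000, 1.000000)
Gv1 = (4.500000, 3.750000, 6.250000); divide by 6.250000 → v2 = (0.720000, 0.600000, 1.000000)
Requested entry of v2: 15/25 = 0.60000

0.60000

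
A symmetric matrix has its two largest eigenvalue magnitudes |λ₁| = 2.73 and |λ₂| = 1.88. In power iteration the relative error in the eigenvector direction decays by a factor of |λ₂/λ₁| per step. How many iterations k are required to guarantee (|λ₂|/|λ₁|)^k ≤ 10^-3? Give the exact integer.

19

|λ₂/λ₁| = 1.88/2.73 = 0.68864
Need k ≥ ln(10^-3) / ln(0.68864) = -6.9078 / -0.3730 ≈ 18.518
Smallest integer k satisfying the bound: 19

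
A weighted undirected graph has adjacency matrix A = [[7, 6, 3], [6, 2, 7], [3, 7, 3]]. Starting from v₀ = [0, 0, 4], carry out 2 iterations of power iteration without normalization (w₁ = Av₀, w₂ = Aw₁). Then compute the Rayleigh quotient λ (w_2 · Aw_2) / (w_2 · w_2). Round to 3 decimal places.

w1 = Av₀ = (7·0 + 6·0 + 3·4; 6·0 + 2·0 + 7·4; 3·0 + 7·0 + 3·4) = (12, 28, 12)
w2 = Aw1 = (7·12 + 6·28 + 3·12; 6·12 + 2·28 + 7·12; 3·12 + 7·28 + 3·12) = (288, 212, 268)
Aw2 = (4092, 4028, 3152)
w2·Aw2 = 288·4092 + 212·4028 + 268·3152 = 2877168; w2·w2 = 288·288 + 212·212 + 268·268 = 199712
λ ≈ 2877168/199712 = 14.407

14.407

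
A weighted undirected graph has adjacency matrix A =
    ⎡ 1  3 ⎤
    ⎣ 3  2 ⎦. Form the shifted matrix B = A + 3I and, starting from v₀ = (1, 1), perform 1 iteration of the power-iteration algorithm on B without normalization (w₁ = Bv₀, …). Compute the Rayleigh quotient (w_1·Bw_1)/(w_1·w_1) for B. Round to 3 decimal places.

B = A + 3I has rows (4, 3); (3, 5)
w1 = Bv₀ = (4·1 + 3·1; 3·1 + 5·1) = (7, 8)
Bw1 = (52, 61)
w1·Bw1 = 852; w1·w1 = 113; μ ≈ 852/113 = 7.540

7.540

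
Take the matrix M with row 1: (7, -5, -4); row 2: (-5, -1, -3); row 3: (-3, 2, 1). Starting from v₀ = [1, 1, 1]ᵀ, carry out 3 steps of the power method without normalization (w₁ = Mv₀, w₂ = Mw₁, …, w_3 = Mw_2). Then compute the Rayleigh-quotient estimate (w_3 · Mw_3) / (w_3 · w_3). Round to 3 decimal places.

9.399

w1 = Mv₀ = (7·1 + (-5)·1 + (-4)·1; (-5)·1 + (-1)·1 + (-3)·1; (-3)·1 + 2·1 + 1·1) = (-2, -9, 0)
w2 = Mw1 = (7·(-2) + (-5)·(-9) + (-4)·0; (-5)·(-2) + (-1)·(-9) + (-3)·0; (-3)·(-2) + 2·(-9) + 1·0) = (31, 19, -12)
w3 = Mw2 = (170, -138, -67)
Mw3 = (2148, -511, -853)
w3·Mw3 = 170·2148 + (-138)·(-511) + (-67)·(-853) = 492829; w3·w3 = 170·170 + (-138)·(-138) + (-67)·(-67) = 52433
λ ≈ 492829/52433 = 9.399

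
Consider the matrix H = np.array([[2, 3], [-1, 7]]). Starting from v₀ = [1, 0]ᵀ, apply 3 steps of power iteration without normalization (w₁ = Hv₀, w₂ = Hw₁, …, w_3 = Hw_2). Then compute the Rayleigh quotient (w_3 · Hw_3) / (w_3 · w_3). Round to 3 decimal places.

7.016

w1 = Hv₀ = (2, -1)
w2 = Hw1 = (1, -9)
w3 = Hw2 = (-25, -64)
Hw3 = (-242, -423)
w3·Hw3 = (-25)·(-242) + (-64)·(-423) = 33122; w3·w3 = (-25)·(-25) + (-64)·(-64) = 4721
λ ≈ 33122/4721 = 7.016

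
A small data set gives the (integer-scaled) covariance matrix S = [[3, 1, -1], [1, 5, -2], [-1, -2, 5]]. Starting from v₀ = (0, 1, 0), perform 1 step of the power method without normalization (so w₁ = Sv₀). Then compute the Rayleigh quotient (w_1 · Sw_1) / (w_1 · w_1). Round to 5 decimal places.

w1 = Sv₀ = (1, 5, -2)
Sw1 = (10, 30, -21)
w1·Sw1 = 1·10 + 5·30 + (-2)·(-21) = 202; w1·w1 = 1·1 + 5·5 + (-2)·(-2) = 30
λ ≈ 202/30 = 6.73333

6.73333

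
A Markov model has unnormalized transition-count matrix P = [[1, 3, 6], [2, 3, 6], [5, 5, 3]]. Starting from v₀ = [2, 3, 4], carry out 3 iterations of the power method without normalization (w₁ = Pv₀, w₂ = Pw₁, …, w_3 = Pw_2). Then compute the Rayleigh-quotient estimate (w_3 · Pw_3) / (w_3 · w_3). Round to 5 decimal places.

w1 = Pv₀ = (35, 37, 37)
w2 = Pw1 = (368, 403, 471)
w3 = Pw2 = (4403, 4771, 5268)
Pw3 = (50324, 54727, 61674)
w3·Pw3 = 4403·50324 + 4771·54727 + 5268·61674 = 807577721; w3·w3 = 4403·4403 + 4771·4771 + 5268·5268 = 69900674
λ ≈ 807577721/69900674 = 11.55322

11.55322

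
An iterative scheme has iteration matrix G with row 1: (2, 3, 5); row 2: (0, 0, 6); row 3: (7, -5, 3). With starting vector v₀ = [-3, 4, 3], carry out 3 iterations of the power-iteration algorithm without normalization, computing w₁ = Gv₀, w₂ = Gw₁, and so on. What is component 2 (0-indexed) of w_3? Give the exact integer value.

395

w1 = Gv₀ = (21, 18, -32)
w2 = Gw1 = (-64, -192, -39)
w3 = Gw2 = (-899, -234, 395)
The requested component of w3 is 395.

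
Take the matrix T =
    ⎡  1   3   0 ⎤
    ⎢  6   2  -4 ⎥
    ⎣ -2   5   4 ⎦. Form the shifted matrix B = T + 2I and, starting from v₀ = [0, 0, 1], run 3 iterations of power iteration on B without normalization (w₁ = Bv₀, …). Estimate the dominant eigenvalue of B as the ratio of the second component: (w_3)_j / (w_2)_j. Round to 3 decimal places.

B = T + 2I has rows (3, 3, 0); (6, 4, -4); (-2, 5, 6)
w1 = Bv₀ = (3·0 + 3·0 + 0·1; 6·0 + 4·0 + (-4)·1; (-2)·0 + 5·0 + 6·1) = (0, -4, 6)
w2 = Bw1 = (3·0 + 3·(-4) + 0·6; 6·0 + 4·(-4) + (-4)·6; (-2)·0 + 5·(-4) + 6·6) = (-12, -40, 16)
w3 = Bw2 = (-156, -296, -80)
Ratio: -296/-40 = 7.400

7.400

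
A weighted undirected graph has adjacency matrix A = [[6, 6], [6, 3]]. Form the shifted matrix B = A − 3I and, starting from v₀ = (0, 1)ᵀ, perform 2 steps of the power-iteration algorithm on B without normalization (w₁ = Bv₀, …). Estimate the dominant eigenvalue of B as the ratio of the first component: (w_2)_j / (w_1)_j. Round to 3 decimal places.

B = A − 3I has rows (3, 6); (6, 0)
w1 = Bv₀ = (6, 0)
w2 = Bw1 = (18, 36)
Ratio: 18/6 = 3.000

3.000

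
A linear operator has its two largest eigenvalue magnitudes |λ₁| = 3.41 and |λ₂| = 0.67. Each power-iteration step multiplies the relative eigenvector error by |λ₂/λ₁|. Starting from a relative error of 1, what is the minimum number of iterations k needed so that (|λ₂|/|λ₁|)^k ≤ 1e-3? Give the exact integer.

|λ₂/λ₁| = 0.67/3.41 = 0.19648
Need k ≥ ln(1e-3) / ln(0.19648) = -6.9078 / -1.6272 ≈ 4.245
Smallest integer k satisfying the bound: 5

5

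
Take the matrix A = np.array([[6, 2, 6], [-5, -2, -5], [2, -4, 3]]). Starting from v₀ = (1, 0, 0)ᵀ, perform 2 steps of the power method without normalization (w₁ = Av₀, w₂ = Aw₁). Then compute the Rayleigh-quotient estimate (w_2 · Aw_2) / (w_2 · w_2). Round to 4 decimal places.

w1 = Av₀ = (6, -5, 2)
w2 = Aw1 = (38, -30, 38)
Aw2 = (396, -320, 310)
w2·Aw2 = 38·396 + (-30)·(-320) + 38·310 = 36428; w2·w2 = 38·38 + (-30)·(-30) + 38·38 = 3788
λ ≈ 36428/3788 = 9.6167

9.6167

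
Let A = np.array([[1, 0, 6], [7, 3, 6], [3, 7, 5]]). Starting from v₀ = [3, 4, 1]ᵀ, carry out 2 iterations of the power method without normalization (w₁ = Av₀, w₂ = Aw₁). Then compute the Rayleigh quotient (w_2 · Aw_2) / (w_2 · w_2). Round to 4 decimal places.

λ ≈ 13.1688

w1 = Av₀ = (1·3 + 0·4 + 6·1; 7·3 + 3·4 + 6·1; 3·3 + 7·4 + 5·1) = (9, 39, 42)
w2 = Aw1 = (1·9 + 0·39 + 6·42; 7·9 + 3·39 + 6·42; 3·9 + 7·39 + 5·42) = (261, 432, 510)
Aw2 = (3321, 6183, 6357)
w2·Aw2 = 261·3321 + 432·6183 + 510·6357 = 6779907; w2·w2 = 261·261 + 432·432 + 510·510 = 514845
λ ≈ 6779907/514845 = 13.1688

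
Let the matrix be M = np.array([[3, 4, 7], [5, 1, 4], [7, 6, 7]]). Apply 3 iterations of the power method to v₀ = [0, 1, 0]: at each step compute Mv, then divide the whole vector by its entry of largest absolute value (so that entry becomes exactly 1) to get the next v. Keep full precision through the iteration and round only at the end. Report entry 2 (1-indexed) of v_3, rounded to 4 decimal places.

Mv0 = (4.00000, 1.00000, 6.00000); divide by 6.00000 → v1 = (0.66667, 0.16667, 1.00000)
Mv1 = (9.66667, 7.50000, 12.66667); divide by 12.66667 → v2 = (0.76316, 0.59211, 1.00000)
Mv2 = (11.65789, 8.40789, 15.89474); divide by 15.89474 → v3 = (0.73344, 0.52897, 1.00000)
Requested entry of v3: 639/1208 = 0.5290

0.5290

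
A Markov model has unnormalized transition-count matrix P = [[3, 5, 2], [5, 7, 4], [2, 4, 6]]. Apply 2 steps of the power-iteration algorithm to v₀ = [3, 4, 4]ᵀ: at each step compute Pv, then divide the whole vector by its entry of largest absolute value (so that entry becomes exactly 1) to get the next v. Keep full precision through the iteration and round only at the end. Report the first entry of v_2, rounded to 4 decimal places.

0.6368

Pv0 = (37.00000, 59.00000, 46.00000); divide by 59.00000 → v1 = (0.62712, 1.00000, 0.77966)
Pv1 = (8.44068, 13.25424, 9.93220); divide by 13.25424 → v2 = (0.63683, 1.00000, 0.74936)
Requested entry of v2: 498/782 = 0.6368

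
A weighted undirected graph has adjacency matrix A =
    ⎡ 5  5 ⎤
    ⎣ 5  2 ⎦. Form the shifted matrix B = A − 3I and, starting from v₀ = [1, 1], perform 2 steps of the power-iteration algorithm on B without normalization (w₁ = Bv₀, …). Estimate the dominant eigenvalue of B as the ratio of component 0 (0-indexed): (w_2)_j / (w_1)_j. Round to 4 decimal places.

μ ≈ 4.8571

B = A − 3I has rows (2, 5); (5, -1)
w1 = Bv₀ = (2·1 + 5·1; 5·1 + (-1)·1) = (7, 4)
w2 = Bw1 = (2·7 + 5·4; 5·7 + (-1)·4) = (34, 31)
Ratio: 34/7 = 4.8571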